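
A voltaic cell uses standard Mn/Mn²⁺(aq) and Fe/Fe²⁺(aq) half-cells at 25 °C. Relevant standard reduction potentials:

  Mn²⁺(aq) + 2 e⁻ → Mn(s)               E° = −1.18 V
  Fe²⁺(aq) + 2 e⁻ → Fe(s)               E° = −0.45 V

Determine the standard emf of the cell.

The Fe²⁺/Fe couple has the higher E°, so Fe ion is reduced (cathode) and Mn is oxidized (anode).
E°cell = E°(cathode) − E°(anode) = −0.45 − (−1.18) = +0.73 V.

+0.73 V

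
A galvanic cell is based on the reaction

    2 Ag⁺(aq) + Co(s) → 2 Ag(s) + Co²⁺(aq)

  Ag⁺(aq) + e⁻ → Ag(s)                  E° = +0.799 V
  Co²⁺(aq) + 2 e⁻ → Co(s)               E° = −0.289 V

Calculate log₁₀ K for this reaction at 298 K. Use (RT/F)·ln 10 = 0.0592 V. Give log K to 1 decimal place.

The Ag⁺/Ag couple is reduced (cathode); E°cell = +0.799 − (−0.289) = +1.088 V with n = 2.
At equilibrium E = 0, so log K = nE°cell / 0.0592 = (2)(+1.088) / 0.0592 = 36.8.

log K = 36.8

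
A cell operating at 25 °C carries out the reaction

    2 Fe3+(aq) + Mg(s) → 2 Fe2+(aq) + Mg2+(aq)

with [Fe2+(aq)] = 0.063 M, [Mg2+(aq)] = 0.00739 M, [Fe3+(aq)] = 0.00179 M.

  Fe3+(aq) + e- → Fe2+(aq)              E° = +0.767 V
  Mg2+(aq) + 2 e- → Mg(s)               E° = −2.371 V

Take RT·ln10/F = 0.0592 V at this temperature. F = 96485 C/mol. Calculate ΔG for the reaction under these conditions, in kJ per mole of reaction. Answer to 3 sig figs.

−600 kJ/mol

The standard cell potential is +0.767 − (−2.371) = +3.138 V, with n = 2 electrons in the balanced equation.
Here Q = ([Fe2+(aq)]^2·[Mg2+(aq)]) / [Fe3+(aq)]^2 = 9.15 (log Q = 0.962), giving E = +3.138 − (0.0592/2)·(0.962) = +3.1095 V.
ΔG = −nFE = −(2)(96485)(+3.1095) J/mol = −600 kJ/mol.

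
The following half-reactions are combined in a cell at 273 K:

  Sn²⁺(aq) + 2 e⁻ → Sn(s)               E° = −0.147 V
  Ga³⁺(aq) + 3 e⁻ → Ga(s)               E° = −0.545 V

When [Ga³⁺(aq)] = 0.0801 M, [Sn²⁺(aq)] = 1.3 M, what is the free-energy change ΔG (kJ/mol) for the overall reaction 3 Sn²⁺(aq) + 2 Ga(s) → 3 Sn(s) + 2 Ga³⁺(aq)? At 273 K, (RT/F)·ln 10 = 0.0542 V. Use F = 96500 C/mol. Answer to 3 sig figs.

−244 kJ/mol

With Sn²⁺/Sn reduced at the cathode, E°cell = −0.147 − (−0.545) = +0.398 V and n = 6.
Q = [Ga³⁺(aq)]^2 / [Sn²⁺(aq)]^3 = 0.00292, so log Q = −2.535 and E = +0.398 − (0.0542/6)(−2.535) = +0.4209 V.
ΔG = −nFE = −(6)(96500)(+0.4209) J/mol = −244 kJ/mol.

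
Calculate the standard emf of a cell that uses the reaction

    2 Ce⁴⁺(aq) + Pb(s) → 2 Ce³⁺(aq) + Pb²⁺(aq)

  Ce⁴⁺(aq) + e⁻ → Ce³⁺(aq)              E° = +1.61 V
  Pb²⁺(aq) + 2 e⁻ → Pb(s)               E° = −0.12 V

+1.73 V

Ce⁴⁺(aq) gains electrons, so the Ce⁴⁺/Ce³⁺ couple is the cathode; the Pb²⁺/Pb couple is the anode.
E°cell = E°(cathode) − E°(anode) = +1.61 − (−0.12) = +1.73 V.
The positive value indicates the reaction is spontaneous as written.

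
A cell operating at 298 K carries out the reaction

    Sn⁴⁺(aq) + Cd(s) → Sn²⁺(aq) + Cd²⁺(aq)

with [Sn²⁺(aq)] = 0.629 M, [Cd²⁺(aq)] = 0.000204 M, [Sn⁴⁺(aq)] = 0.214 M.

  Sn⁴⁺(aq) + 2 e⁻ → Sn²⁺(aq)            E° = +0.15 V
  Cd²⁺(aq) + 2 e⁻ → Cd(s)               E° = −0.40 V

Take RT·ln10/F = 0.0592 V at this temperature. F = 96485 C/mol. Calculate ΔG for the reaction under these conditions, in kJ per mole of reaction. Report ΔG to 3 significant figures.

−125 kJ/mol

E°cell = +0.15 − (−0.40) = +0.55 V; the balanced reaction transfers n = 2 electrons.
The reaction quotient is ([Sn²⁺(aq)]·[Cd²⁺(aq)]) / [Sn⁴⁺(aq)] = 0.0006; by Nernst, E = +0.55 − (0.0592/2)(−3.222) = +0.6454 V.
Then ΔG = −nFE = −2 × 96485 × +0.6454 J/mol = −125 kJ/mol.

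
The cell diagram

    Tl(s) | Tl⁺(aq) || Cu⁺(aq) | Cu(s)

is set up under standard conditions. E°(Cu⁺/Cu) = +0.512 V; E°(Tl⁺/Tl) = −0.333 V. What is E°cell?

+0.845 V

By convention the left-hand electrode in cell notation is the anode (oxidation) and the right-hand electrode is the cathode (reduction).
E°cell = E°(right) − E°(left) = +0.512 − (−0.333) = +0.845 V.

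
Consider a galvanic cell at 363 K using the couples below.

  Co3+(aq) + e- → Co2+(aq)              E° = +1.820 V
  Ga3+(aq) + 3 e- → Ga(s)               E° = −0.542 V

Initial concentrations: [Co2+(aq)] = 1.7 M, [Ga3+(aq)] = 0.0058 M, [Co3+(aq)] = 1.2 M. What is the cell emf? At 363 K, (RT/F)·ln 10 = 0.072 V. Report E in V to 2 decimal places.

+2.40 V

Co³⁺/Co²⁺ is reduced (cathode, E° = +1.820 V) and Ga³⁺/Ga is oxidized (anode).
E°cell = +1.820 − (−0.542) = +2.362 V, with n = 3 electrons transferred.
For the overall reaction 3 Co3+(aq) + Ga(s) → 3 Co2+(aq) + Ga3+(aq), Q = ([Co2+(aq)]^3·[Ga3+(aq)]) / [Co3+(aq)]^3 = 0.0165, giving log Q = −1.783.
E = E° − (0.072/n)·log Q = +2.362 − (0.072/3)(−1.783) = +2.40 V.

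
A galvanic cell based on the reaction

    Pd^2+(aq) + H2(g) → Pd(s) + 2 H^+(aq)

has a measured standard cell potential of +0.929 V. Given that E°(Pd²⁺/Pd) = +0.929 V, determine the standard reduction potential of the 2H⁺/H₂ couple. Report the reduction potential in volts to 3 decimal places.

In the reaction as written the Pd²⁺/Pd couple is reduced (cathode) and 2H⁺/H₂ is oxidized (anode), so E°cell = E°(Pd²⁺/Pd) − E°(2H⁺/H₂).
E°(2H⁺/H₂) = E°(cathode) − E°cell = +0.929 − (+0.929) = +0.000 V.

+0.000 V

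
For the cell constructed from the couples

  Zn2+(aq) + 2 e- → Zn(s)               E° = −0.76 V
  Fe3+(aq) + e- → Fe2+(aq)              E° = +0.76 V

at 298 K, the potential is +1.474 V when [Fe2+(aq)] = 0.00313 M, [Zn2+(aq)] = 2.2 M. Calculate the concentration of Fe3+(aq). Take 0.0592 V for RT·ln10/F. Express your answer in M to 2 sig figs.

0.00078 M

The Fe³⁺/Fe²⁺ couple has the larger reduction potential, so it is the cathode: E°cell = +0.76 − (−0.76) = +1.52 V and n = 2.
From the Nernst equation, log Q = n(E° − E)/0.0592 = 2·(+1.52 − (+1.474))/0.0592 = 1.554.
For 2 Fe3+(aq) + Zn(s) → 2 Fe2+(aq) + Zn2+(aq), the reaction quotient is Q = ([Fe2+(aq)]^2·[Zn2+(aq)]) / [Fe3+(aq)]^2.
Solving for the unknown gives log [Fe3+(aq)] = −3.110, so [Fe3+(aq)] ≈ 0.00078 M.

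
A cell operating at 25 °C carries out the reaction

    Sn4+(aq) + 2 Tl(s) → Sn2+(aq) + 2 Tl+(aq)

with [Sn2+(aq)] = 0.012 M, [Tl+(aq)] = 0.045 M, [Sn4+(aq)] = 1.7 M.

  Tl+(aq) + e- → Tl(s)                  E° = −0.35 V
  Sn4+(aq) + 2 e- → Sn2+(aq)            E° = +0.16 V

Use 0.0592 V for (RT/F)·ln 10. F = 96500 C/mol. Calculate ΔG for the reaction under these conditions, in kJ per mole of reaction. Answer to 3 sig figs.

−126 kJ/mol

With Sn⁴⁺/Sn²⁺ reduced at the cathode, E°cell = +0.16 − (−0.35) = +0.51 V and n = 2.
Here Q = ([Sn2+(aq)]·[Tl+(aq)]^2) / [Sn4+(aq)] = 1.43×10^−5 (log Q = −4.845), giving E = +0.51 − (0.0592/2)·(−4.845) = +0.6534 V.
Finally ΔG = −nFE = −(2)(96500 C/mol)(+0.6534 V) = −126 kJ/mol.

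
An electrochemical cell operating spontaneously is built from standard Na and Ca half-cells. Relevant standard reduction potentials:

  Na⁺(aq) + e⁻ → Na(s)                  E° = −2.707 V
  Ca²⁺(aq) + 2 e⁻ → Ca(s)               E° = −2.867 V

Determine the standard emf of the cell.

The Na⁺/Na couple has the higher E°, so Na ion is reduced (cathode) and Ca is oxidized (anode).
E°cell = E°(cathode) − E°(anode) = −2.707 − (−2.867) = +0.160 V.

+0.160 V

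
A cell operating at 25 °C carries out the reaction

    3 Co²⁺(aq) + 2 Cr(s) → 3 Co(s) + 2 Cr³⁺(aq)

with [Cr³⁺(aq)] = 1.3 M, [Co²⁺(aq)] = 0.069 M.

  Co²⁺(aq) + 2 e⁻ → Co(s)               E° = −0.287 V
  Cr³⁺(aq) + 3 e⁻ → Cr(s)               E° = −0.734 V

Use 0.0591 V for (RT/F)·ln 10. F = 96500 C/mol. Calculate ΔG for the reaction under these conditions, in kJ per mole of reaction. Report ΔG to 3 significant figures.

−238 kJ/mol

With Co²⁺/Co reduced at the cathode, E°cell = −0.287 − (−0.734) = +0.447 V and n = 6.
The reaction quotient is [Cr³⁺(aq)]^2 / [Co²⁺(aq)]^3 = 5.14×10^3; by Nernst, E = +0.447 − (0.0591/6)(3.711) = +0.4104 V.
ΔG = −nFE = −(6)(96500)(+0.4104) J/mol = −238 kJ/mol.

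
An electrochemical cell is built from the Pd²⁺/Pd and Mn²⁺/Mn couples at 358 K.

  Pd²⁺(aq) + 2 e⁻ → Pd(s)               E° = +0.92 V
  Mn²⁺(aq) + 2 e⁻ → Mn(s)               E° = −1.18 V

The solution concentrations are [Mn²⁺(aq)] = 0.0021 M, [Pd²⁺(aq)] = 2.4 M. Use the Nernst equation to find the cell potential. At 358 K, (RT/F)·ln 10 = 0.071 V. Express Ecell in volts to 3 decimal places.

+2.209 V

Since E°(Pd²⁺/Pd) > E°(Mn²⁺/Mn), Pd²⁺/Pd serves as the cathode.
E°cell = +0.92 − (−1.18) = +2.10 V, with n = 2 electrons transferred.
The balanced reaction is Pd²⁺(aq) + Mn(s) → Pd(s) + Mn²⁺(aq), so Q = [Mn²⁺(aq)] / [Pd²⁺(aq)] = 0.000875 and log Q = −3.058.
E = E° − (0.071/n)·log Q = +2.10 − (0.071/2)(−3.058) = +2.209 V.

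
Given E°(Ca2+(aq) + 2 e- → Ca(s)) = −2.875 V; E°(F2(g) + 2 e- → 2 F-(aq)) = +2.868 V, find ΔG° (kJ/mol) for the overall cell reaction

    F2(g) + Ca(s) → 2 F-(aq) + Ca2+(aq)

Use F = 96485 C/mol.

In the reaction as written F2(g) is reduced, so the F₂/F⁻ couple is the cathode and Ca²⁺/Ca is the anode.
E°cell = +2.868 − (−2.875) = +5.743 V; balancing electrons gives n = 2.
ΔG° = −nFE°cell = −(2)(96485)(+5.743) J/mol = −1108 kJ/mol.

−1108 kJ/mol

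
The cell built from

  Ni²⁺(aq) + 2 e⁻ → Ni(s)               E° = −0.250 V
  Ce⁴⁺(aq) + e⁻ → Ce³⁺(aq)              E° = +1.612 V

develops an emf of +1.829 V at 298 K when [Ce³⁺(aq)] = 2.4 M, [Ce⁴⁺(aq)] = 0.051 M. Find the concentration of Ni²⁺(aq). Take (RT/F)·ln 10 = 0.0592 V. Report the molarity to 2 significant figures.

0.0059 M

Ce⁴⁺/Ce³⁺ is the cathode (higher E°); E°cell = +1.612 − (−0.250) = +1.862 V with n = 2.
Since E = E° − (0.0592/n)·log Q, log Q = n(E° − E)/0.0592 = 1.115.
For 2 Ce⁴⁺(aq) + Ni(s) → 2 Ce³⁺(aq) + Ni²⁺(aq), the reaction quotient is Q = ([Ce³⁺(aq)]^2·[Ni²⁺(aq)]) / [Ce⁴⁺(aq)]^2.
Isolating [Ni²⁺(aq)] in Q = 10^{1.115} yields log [Ni²⁺(aq)] = −2.230, i.e. 0.0059 M.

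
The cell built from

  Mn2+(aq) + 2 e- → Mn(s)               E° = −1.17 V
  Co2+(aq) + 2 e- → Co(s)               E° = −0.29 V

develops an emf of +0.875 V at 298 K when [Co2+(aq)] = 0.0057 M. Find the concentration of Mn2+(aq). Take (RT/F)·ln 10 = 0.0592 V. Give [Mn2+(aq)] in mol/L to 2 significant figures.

0.0084 M

With Co²⁺/Co at the cathode and Mn²⁺/Mn at the anode, E°cell = −0.29 − (−1.17) = +0.88 V (n = 2).
From the Nernst equation, log Q = n(E° − E)/0.0592 = 2·(+0.88 − (+0.875))/0.0592 = 0.169.
Balancing electrons gives Co2+(aq) + Mn(s) → Co(s) + Mn2+(aq); thus Q = [Mn2+(aq)] / [Co2+(aq)].
Substituting the known concentrations and solving, log [Mn2+(aq)] = −2.075 and [Mn2+(aq)] = 0.0084 M.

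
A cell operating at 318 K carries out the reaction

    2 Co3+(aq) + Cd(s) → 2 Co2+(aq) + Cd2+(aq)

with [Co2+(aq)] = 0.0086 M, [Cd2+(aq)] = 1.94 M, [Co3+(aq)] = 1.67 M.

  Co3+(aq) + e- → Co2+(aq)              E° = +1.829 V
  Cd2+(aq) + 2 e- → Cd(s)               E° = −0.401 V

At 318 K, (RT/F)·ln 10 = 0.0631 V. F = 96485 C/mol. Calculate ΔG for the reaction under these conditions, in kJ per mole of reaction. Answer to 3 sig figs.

With Co³⁺/Co²⁺ reduced at the cathode, E°cell = +1.829 − (−0.401) = +2.230 V and n = 2.
Q = ([Co2+(aq)]^2·[Cd2+(aq)]) / [Co3+(aq)]^2 = 5.14×10^−5, so log Q = −4.289 and E = +2.230 − (0.0631/2)(−4.289) = +2.3653 V.
ΔG = −nFE = −(2)(96485)(+2.3653) J/mol = −456 kJ/mol.

−456 kJ/mol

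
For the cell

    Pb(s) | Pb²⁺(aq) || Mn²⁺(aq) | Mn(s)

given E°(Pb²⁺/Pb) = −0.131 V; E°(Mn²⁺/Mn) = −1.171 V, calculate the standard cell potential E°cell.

By convention the left-hand electrode in cell notation is the anode (oxidation) and the right-hand electrode is the cathode (reduction).
E°cell = E°(right) − E°(left) = −1.171 − (−0.131) = −1.040 V.
The negative sign shows that, as written, the cell would require an external voltage to drive the reaction.

−1.040 V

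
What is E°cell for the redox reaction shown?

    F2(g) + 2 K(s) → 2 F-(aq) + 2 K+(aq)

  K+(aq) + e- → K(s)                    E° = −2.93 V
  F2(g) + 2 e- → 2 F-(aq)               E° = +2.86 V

+5.79 V

In the reaction as written, F2(g) is reduced (cathode) and K+(aq) is produced by oxidation at the anode.
E°cell = E°(cathode) − E°(anode) = +2.86 − (−2.93) = +5.79 V.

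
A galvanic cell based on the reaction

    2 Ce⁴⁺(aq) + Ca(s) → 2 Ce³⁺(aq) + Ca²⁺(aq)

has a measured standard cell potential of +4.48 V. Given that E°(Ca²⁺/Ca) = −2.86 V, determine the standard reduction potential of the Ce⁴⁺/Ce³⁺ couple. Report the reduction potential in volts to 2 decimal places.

In the reaction as written the Ce⁴⁺/Ce³⁺ couple is reduced (cathode) and Ca²⁺/Ca is oxidized (anode), so E°cell = E°(Ce⁴⁺/Ce³⁺) − E°(Ca²⁺/Ca).
E°(Ce⁴⁺/Ce³⁺) = E°cell + E°(anode) = +4.48 + (−2.86) = +1.62 V.

+1.62 V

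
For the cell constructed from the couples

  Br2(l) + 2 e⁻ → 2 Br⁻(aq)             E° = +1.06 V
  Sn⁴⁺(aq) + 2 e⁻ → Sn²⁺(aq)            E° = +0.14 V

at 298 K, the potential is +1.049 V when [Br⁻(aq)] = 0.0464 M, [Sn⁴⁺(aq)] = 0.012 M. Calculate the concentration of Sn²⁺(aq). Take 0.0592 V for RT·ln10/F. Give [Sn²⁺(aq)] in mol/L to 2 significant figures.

The Br₂/Br⁻ couple has the larger reduction potential, so it is the cathode: E°cell = +1.06 − (+0.14) = +0.92 V and n = 2.
Rearranging E = E° − (0.0592/n)·log Q gives log Q = 2(+0.92 − (+1.049))/0.0592 = −4.358.
For Br2(l) + Sn²⁺(aq) → 2 Br⁻(aq) + Sn⁴⁺(aq), the reaction quotient is Q = ([Br⁻(aq)]^2·[Sn⁴⁺(aq)]) / [Sn²⁺(aq)].
Substituting the known concentrations and solving, log [Sn²⁺(aq)] = −0.230 and [Sn²⁺(aq)] = 0.59 M.

0.59 M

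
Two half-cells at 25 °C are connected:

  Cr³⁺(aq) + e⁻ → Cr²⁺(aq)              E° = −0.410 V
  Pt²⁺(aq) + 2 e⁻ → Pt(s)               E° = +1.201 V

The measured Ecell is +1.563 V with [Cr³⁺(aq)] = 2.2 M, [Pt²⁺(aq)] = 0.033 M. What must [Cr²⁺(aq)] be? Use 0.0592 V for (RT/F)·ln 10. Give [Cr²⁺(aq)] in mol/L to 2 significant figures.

1.9 M

Pt²⁺/Pt is the cathode (higher E°); E°cell = +1.201 − (−0.410) = +1.611 V with n = 2.
Since E = E° − (0.0592/n)·log Q, log Q = n(E° − E)/0.0592 = 1.622.
For Pt²⁺(aq) + 2 Cr²⁺(aq) → Pt(s) + 2 Cr³⁺(aq), the reaction quotient is Q = [Cr³⁺(aq)]^2 / ([Pt²⁺(aq)]·[Cr²⁺(aq)]^2).
Solving for the unknown gives log [Cr²⁺(aq)] = 0.272, so [Cr²⁺(aq)] ≈ 1.9 M.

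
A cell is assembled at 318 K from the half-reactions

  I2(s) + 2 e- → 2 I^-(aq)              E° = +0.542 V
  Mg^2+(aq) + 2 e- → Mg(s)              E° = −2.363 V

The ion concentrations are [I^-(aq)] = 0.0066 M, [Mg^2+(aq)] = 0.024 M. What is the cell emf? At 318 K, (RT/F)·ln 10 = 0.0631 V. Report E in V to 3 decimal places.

I₂/I⁻ is reduced (cathode, E° = +0.542 V) and Mg²⁺/Mg is oxidized (anode).
E°cell = E°cat − E°an = +0.542 − (−2.363) = +2.905 V; n = 2.
For the overall reaction I2(s) + Mg(s) → 2 I^-(aq) + Mg^2+(aq), Q = [I^-(aq)]^2·[Mg^2+(aq)] = 1.05×10^−6, giving log Q = −5.981.
By the Nernst equation, E = +2.905 − (0.0631/2)·(−5.981) = +3.094 V.

+3.094 V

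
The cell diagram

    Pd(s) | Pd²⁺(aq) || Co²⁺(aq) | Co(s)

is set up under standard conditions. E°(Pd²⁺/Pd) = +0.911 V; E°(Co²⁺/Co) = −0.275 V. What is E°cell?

−1.186 V

By convention the left-hand electrode in cell notation is the anode (oxidation) and the right-hand electrode is the cathode (reduction).
E°cell = E°(right) − E°(left) = −0.275 − (+0.911) = −1.186 V.
The negative sign shows that, as written, the cell would require an external voltage to drive the reaction.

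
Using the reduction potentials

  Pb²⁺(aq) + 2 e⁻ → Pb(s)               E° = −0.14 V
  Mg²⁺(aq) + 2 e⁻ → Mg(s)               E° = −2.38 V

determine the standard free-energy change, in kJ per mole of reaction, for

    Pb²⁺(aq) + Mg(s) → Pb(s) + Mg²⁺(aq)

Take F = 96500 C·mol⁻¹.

−432 kJ/mol

In the reaction as written Pb²⁺(aq) is reduced, so the Pb²⁺/Pb couple is the cathode and Mg²⁺/Mg is the anode.
E°cell = −0.14 − (−2.38) = +2.24 V; balancing electrons gives n = 2.
ΔG° = −nFE°cell = −(2)(96500)(+2.24) J/mol = −432 kJ/mol.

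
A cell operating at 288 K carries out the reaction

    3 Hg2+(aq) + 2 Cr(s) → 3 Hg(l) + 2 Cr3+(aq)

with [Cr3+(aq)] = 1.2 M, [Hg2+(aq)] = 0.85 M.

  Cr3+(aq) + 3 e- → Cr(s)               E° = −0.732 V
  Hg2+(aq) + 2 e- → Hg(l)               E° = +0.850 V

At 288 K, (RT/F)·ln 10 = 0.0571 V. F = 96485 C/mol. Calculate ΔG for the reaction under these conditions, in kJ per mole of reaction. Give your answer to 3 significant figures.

E°cell = +0.850 − (−0.732) = +1.582 V; the balanced reaction transfers n = 6 electrons.
The reaction quotient is [Cr3+(aq)]^2 / [Hg2+(aq)]^3 = 2.34; by Nernst, E = +1.582 − (0.0571/6)(0.370) = +1.5785 V.
Then ΔG = −nFE = −6 × 96485 × +1.5785 J/mol = −914 kJ/mol.

−914 kJ/mol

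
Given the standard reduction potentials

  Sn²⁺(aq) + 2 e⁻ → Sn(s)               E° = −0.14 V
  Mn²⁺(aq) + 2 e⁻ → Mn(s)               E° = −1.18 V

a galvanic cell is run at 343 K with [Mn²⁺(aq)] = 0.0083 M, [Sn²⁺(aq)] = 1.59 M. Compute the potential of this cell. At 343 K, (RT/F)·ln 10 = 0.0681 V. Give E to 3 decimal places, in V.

+1.118 V

Sn²⁺/Sn is reduced (cathode, E° = −0.14 V) and Mn²⁺/Mn is oxidized (anode).
E°cell = −0.14 − (−1.18) = +1.04 V, with n = 2 electrons transferred.
For the overall reaction Sn²⁺(aq) + Mn(s) → Sn(s) + Mn²⁺(aq), Q = [Mn²⁺(aq)] / [Sn²⁺(aq)] = 0.00522, giving log Q = −2.282.
By the Nernst equation, E = +1.04 − (0.0681/2)·(−2.282) = +1.118 V.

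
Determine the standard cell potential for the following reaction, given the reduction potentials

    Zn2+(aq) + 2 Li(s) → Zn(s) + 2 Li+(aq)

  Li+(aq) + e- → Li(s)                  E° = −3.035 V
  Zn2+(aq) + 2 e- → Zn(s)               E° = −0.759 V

+2.276 V

In the reaction as written, Zn2+(aq) is reduced (cathode) and Li+(aq) is produced by oxidation at the anode.
E°cell = E°(cathode) − E°(anode) = −0.759 − (−3.035) = +2.276 V.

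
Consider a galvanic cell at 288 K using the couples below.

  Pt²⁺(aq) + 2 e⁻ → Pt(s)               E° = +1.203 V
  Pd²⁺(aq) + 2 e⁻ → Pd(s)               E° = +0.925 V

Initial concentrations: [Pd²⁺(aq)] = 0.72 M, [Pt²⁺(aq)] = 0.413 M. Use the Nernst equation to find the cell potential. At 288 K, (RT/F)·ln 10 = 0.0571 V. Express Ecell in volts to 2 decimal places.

Since E°(Pt²⁺/Pt) > E°(Pd²⁺/Pd), Pt²⁺/Pt serves as the cathode.
The standard potential is +1.203 − (+0.925) = +0.278 V and the balanced reaction transfers n = 2 electrons.
For the overall reaction Pt²⁺(aq) + Pd(s) → Pt(s) + Pd²⁺(aq), Q = [Pd²⁺(aq)] / [Pt²⁺(aq)] = 1.74, giving log Q = 0.241.
E = E° − (0.0571/n)·log Q = +0.278 − (0.0571/2)(0.241) = +0.27 V.

+0.27 V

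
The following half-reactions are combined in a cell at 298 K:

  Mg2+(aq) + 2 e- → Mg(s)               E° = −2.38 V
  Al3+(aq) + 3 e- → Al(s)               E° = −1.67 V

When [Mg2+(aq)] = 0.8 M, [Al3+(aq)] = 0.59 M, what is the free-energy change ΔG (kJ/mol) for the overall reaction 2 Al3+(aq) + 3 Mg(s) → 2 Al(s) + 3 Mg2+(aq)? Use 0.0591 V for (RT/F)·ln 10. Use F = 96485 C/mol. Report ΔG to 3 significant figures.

−410 kJ/mol

With Al³⁺/Al reduced at the cathode, E°cell = −1.67 − (−2.38) = +0.71 V and n = 6.
Q = [Mg2+(aq)]^3 / [Al3+(aq)]^2 = 1.47, so log Q = 0.168 and E = +0.71 − (0.0591/6)(0.168) = +0.7083 V.
ΔG = −nFE = −(6)(96485)(+0.7083) J/mol = −410 kJ/mol.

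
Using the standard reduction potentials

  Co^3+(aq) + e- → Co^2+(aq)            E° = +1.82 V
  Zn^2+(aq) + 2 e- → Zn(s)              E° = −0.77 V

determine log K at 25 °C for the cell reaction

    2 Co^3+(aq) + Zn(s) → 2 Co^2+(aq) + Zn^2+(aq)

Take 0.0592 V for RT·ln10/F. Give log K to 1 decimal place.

log K = 87.5

The Co³⁺/Co²⁺ couple is reduced (cathode); E°cell = +1.82 − (−0.77) = +2.59 V with n = 2.
At equilibrium E = 0, so log K = nE°cell / 0.0592 = (2)(+2.59) / 0.0592 = 87.5.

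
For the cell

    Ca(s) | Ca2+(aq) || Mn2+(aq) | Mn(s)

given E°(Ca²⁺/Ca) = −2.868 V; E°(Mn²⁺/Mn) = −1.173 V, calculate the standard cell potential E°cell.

By convention the left-hand electrode in cell notation is the anode (oxidation) and the right-hand electrode is the cathode (reduction).
E°cell = E°(right) − E°(left) = −1.173 − (−2.868) = +1.695 V.

+1.695 V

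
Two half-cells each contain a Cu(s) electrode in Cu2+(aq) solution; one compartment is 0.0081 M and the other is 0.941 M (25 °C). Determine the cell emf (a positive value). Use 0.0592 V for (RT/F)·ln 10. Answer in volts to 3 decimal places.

For a concentration cell E°cell = 0, since both electrodes use the same couple.
The compartment with the higher Cu2+(aq) concentration (0.941 M) acts as the cathode; ions are reduced there and produced at the dilute (0.0081 M) anode.
With n = 2, Ecell = −(0.0592/2)·log([dilute]/[conc]) = −(0.0592/2)·log(0.0081/0.941) = +0.061 V.

0.061 V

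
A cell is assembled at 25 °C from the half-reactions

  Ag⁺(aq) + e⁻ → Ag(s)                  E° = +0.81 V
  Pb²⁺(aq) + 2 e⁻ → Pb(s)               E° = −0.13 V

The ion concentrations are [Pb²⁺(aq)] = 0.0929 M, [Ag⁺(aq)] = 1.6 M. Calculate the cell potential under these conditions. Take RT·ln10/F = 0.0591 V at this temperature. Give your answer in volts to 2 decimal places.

Since E°(Ag⁺/Ag) > E°(Pb²⁺/Pb), Ag⁺/Ag serves as the cathode.
E°cell = E°cat − E°an = +0.81 − (−0.13) = +0.94 V; n = 2.
The balanced reaction is 2 Ag⁺(aq) + Pb(s) → 2 Ag(s) + Pb²⁺(aq), so Q = [Pb²⁺(aq)] / [Ag⁺(aq)]^2 = 0.0363 and log Q = −1.440.
Applying E = E° − (RT ln10/nF)·log Q gives +0.94 − (0.0591/2)(−1.440) = +0.98 V.

+0.98 V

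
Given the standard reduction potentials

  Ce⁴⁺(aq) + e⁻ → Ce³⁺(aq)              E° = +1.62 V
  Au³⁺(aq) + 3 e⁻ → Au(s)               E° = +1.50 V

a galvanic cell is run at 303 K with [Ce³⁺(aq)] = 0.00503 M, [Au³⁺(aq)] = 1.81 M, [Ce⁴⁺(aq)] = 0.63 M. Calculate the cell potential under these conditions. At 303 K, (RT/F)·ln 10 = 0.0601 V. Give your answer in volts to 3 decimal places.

The Ce⁴⁺/Ce³⁺ couple has the more positive E°, so it is the cathode; Au³⁺/Au is the anode.
E°cell = E°cat − E°an = +1.62 − (+1.50) = +0.12 V; n = 3.
Balancing gives 3 Ce⁴⁺(aq) + Au(s) → 3 Ce³⁺(aq) + Au³⁺(aq); hence Q = ([Ce³⁺(aq)]^3·[Au³⁺(aq)]) / [Ce⁴⁺(aq)]^3 = 9.21×10^−7 (log Q = −6.036).
Applying E = E° − (RT ln10/nF)·log Q gives +0.12 − (0.0601/3)(−6.036) = +0.241 V.

+0.241 V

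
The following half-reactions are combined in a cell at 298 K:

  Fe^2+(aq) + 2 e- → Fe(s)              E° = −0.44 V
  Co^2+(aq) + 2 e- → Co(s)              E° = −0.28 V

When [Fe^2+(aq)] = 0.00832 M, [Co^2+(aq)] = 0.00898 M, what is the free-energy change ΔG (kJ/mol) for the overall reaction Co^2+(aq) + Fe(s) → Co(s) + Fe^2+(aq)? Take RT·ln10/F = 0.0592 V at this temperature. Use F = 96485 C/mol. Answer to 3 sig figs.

The standard cell potential is −0.28 − (−0.44) = +0.16 V, with n = 2 electrons in the balanced equation.
The reaction quotient is [Fe^2+(aq)] / [Co^2+(aq)] = 0.927; by Nernst, E = +0.16 − (0.0592/2)(−0.033) = +0.1610 V.
ΔG = −nFE = −(2)(96485)(+0.1610) J/mol = −31.1 kJ/mol.

−31.1 kJ/mol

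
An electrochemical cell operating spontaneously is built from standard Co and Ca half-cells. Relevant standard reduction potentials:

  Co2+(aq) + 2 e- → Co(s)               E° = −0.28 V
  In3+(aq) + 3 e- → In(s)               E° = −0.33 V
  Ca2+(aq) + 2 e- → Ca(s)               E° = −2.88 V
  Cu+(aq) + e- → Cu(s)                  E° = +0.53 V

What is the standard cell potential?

+2.60 V

The Co²⁺/Co couple has the higher E°, so Co ion is reduced (cathode) and Ca is oxidized (anode).
E°cell = E°(cathode) − E°(anode) = −0.28 − (−2.88) = +2.60 V.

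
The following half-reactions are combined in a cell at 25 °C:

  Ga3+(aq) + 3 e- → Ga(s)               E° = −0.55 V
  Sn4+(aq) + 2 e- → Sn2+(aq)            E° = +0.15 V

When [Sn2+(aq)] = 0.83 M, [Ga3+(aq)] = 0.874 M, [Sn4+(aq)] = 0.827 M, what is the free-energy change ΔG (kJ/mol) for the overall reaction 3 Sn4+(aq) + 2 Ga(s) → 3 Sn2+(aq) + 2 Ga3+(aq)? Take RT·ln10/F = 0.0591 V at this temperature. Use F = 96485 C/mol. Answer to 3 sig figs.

The standard cell potential is +0.15 − (−0.55) = +0.70 V, with n = 6 electrons in the balanced equation.
Q = ([Sn2+(aq)]^3·[Ga3+(aq)]^2) / [Sn4+(aq)]^3 = 0.772, so log Q = −0.112 and E = +0.70 − (0.0591/6)(−0.112) = +0.7011 V.
ΔG = −nFE = −(6)(96485)(+0.7011) J/mol = −406 kJ/mol.

−406 kJ/mol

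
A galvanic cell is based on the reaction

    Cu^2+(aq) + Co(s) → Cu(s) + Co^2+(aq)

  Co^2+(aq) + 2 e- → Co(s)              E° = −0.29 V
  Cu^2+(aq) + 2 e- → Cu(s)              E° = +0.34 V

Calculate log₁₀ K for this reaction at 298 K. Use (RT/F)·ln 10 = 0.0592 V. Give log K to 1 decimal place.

The Cu²⁺/Cu couple is reduced (cathode); E°cell = +0.34 − (−0.29) = +0.63 V with n = 2.
At equilibrium E = 0, so log K = nE°cell / 0.0592 = (2)(+0.63) / 0.0592 = 21.3.

log K = 21.3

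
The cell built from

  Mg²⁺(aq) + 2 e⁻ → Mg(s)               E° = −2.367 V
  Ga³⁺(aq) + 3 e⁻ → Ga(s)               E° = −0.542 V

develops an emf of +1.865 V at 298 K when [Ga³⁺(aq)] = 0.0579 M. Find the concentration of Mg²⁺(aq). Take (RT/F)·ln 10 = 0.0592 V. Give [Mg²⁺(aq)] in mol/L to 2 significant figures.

Ga³⁺/Ga is the cathode (higher E°); E°cell = −0.542 − (−2.367) = +1.825 V with n = 6.
From the Nernst equation, log Q = n(E° − E)/0.0592 = 6·(+1.825 − (+1.865))/0.0592 = −4.054.
The balanced reaction is 2 Ga³⁺(aq) + 3 Mg(s) → 2 Ga(s) + 3 Mg²⁺(aq), so Q = [Mg²⁺(aq)]^3 / [Ga³⁺(aq)]^2.
Substituting the known concentrations and solving, log [Mg²⁺(aq)] = −2.176 and [Mg²⁺(aq)] = 0.0067 M.

0.0067 M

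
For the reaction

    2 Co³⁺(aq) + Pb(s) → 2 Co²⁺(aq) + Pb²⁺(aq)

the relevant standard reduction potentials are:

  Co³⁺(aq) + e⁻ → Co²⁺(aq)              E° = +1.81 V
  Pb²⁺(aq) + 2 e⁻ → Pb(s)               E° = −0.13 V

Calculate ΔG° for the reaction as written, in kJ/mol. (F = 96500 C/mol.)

In the reaction as written Co³⁺(aq) is reduced, so the Co³⁺/Co²⁺ couple is the cathode and Pb²⁺/Pb is the anode.
E°cell = +1.81 − (−0.13) = +1.94 V; balancing electrons gives n = 2.
ΔG° = −nFE°cell = −(2)(96500)(+1.94) J/mol = −374 kJ/mol.

−374 kJ/mol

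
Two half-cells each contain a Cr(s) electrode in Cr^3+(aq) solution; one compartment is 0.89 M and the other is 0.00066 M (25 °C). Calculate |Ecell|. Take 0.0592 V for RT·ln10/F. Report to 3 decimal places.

For a concentration cell E°cell = 0, since both electrodes use the same couple.
The compartment with the higher Cr^3+(aq) concentration (0.89 M) acts as the cathode; ions are reduced there and produced at the dilute (0.00066 M) anode.
With n = 3, Ecell = −(0.0592/3)·log([dilute]/[conc]) = −(0.0592/3)·log(0.00066/0.89) = +0.062 V.

0.062 V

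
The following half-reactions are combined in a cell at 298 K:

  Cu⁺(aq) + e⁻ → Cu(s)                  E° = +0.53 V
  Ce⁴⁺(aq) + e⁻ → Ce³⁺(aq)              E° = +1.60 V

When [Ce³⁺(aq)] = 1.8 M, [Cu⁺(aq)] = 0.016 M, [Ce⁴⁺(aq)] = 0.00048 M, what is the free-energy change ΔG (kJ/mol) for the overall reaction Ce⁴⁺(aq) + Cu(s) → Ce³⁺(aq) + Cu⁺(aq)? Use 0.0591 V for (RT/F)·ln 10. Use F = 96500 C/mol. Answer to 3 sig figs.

The standard cell potential is +1.60 − (+0.53) = +1.07 V, with n = 1 electron in the balanced equation.
The reaction quotient is ([Ce³⁺(aq)]·[Cu⁺(aq)]) / [Ce⁴⁺(aq)] = 60; by Nernst, E = +1.07 − (0.0591/1)(1.778) = +0.9649 V.
Finally ΔG = −nFE = −(1)(96500 C/mol)(+0.9649 V) = −93.1 kJ/mol.

−93.1 kJ/mol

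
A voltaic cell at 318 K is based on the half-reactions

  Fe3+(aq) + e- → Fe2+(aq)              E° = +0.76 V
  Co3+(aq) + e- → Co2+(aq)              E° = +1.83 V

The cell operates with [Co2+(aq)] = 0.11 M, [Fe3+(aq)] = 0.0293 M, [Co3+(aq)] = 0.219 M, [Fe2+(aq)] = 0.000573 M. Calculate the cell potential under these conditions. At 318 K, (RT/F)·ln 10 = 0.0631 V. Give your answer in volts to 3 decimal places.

+0.981 V

The Co³⁺/Co²⁺ couple has the more positive E°, so it is the cathode; Fe³⁺/Fe²⁺ is the anode.
E°cell = +1.83 − (+0.76) = +1.07 V, with n = 1 electron transferred.
Balancing gives Co3+(aq) + Fe2+(aq) → Co2+(aq) + Fe3+(aq); hence Q = ([Co2+(aq)]·[Fe3+(aq)]) / ([Co3+(aq)]·[Fe2+(aq)]) = 25.7 (log Q = 1.410).
E = E° − (0.0631/n)·log Q = +1.07 − (0.0631/1)(1.410) = +0.981 V.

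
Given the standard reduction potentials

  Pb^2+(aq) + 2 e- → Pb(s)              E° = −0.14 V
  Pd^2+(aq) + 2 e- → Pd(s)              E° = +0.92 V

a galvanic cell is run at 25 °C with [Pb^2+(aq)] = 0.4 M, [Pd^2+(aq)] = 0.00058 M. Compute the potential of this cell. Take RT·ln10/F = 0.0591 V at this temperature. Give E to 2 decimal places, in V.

Pd²⁺/Pd is reduced (cathode, E° = +0.92 V) and Pb²⁺/Pb is oxidized (anode).
The standard potential is +0.92 − (−0.14) = +1.06 V and the balanced reaction transfers n = 2 electrons.
For the overall reaction Pd^2+(aq) + Pb(s) → Pd(s) + Pb^2+(aq), Q = [Pb^2+(aq)] / [Pd^2+(aq)] = 690, giving log Q = 2.839.
E = E° − (0.0591/n)·log Q = +1.06 − (0.0591/2)(2.839) = +0.98 V.

+0.98 V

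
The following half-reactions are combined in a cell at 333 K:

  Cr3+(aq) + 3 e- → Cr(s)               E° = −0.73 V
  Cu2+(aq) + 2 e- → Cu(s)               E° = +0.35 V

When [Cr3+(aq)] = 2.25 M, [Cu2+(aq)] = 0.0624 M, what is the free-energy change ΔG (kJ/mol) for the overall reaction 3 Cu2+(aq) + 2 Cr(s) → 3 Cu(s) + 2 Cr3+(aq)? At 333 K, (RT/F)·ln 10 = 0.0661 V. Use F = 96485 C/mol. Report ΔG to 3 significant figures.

With Cu²⁺/Cu reduced at the cathode, E°cell = +0.35 − (−0.73) = +1.08 V and n = 6.
The reaction quotient is [Cr3+(aq)]^2 / [Cu2+(aq)]^3 = 2.08×10^4; by Nernst, E = +1.08 − (0.0661/6)(4.319) = +1.0324 V.
ΔG = −nFE = −(6)(96485)(+1.0324) J/mol = −598 kJ/mol.

−598 kJ/mol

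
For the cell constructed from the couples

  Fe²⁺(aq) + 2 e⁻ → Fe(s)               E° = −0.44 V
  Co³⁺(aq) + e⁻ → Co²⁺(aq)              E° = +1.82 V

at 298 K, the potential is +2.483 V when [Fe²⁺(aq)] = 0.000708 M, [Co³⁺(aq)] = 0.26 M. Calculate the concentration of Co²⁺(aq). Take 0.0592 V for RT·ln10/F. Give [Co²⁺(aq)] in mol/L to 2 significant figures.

0.0017 M

Co³⁺/Co²⁺ is the cathode (higher E°); E°cell = +1.82 − (−0.44) = +2.26 V with n = 2.
Since E = E° − (0.0592/n)·log Q, log Q = n(E° − E)/0.0592 = −7.534.
Balancing electrons gives 2 Co³⁺(aq) + Fe(s) → 2 Co²⁺(aq) + Fe²⁺(aq); thus Q = ([Co²⁺(aq)]^2·[Fe²⁺(aq)]) / [Co³⁺(aq)]^2.
Solving for the unknown gives log [Co²⁺(aq)] = −2.777, so [Co²⁺(aq)] ≈ 0.0017 M.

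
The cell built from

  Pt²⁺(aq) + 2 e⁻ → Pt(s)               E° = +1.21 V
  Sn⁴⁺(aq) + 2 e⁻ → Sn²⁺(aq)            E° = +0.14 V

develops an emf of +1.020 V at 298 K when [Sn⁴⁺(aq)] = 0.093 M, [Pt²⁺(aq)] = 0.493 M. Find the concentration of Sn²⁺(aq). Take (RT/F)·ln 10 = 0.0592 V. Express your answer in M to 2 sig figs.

0.0039 M

Pt²⁺/Pt is the cathode (higher E°); E°cell = +1.21 − (+0.14) = +1.07 V with n = 2.
From the Nernst equation, log Q = n(E° − E)/0.0592 = 2·(+1.07 − (+1.020))/0.0592 = 1.689.
Balancing electrons gives Pt²⁺(aq) + Sn²⁺(aq) → Pt(s) + Sn⁴⁺(aq); thus Q = [Sn⁴⁺(aq)] / ([Pt²⁺(aq)]·[Sn²⁺(aq)]).
Isolating [Sn²⁺(aq)] in Q = 10^{1.689} yields log [Sn²⁺(aq)] = −2.413, i.e. 0.0039 M.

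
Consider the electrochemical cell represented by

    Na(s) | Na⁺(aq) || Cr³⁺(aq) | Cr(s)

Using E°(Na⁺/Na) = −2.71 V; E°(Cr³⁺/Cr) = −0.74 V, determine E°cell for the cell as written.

By convention the left-hand electrode in cell notation is the anode (oxidation) and the right-hand electrode is the cathode (reduction).
E°cell = E°(right) − E°(left) = −0.74 − (−2.71) = +1.97 V.

+1.97 V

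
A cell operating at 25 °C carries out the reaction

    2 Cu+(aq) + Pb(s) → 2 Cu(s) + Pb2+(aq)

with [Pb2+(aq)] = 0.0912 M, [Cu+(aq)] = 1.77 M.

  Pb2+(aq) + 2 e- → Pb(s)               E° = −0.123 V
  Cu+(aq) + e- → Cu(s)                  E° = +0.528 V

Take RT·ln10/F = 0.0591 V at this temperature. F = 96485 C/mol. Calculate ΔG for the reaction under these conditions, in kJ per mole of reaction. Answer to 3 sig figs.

With Cu⁺/Cu reduced at the cathode, E°cell = +0.528 − (−0.123) = +0.651 V and n = 2.
Here Q = [Pb2+(aq)] / [Cu+(aq)]^2 = 0.0291 (log Q = −1.536), giving E = +0.651 − (0.0591/2)·(−1.536) = +0.6964 V.
ΔG = −nFE = −(2)(96485)(+0.6964) J/mol = −134 kJ/mol.

−134 kJ/mol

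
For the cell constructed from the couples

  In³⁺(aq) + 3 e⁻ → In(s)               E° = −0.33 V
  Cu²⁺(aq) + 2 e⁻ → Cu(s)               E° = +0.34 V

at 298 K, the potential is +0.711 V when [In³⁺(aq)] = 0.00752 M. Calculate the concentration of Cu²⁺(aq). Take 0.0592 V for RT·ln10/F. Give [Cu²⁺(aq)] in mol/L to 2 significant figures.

0.93 M

With Cu²⁺/Cu at the cathode and In³⁺/In at the anode, E°cell = +0.34 − (−0.33) = +0.67 V (n = 6).
Since E = E° − (0.0592/n)·log Q, log Q = n(E° − E)/0.0592 = −4.155.
The balanced reaction is 3 Cu²⁺(aq) + 2 In(s) → 3 Cu(s) + 2 In³⁺(aq), so Q = [In³⁺(aq)]^2 / [Cu²⁺(aq)]^3.
Isolating [Cu²⁺(aq)] in Q = 10^{−4.155} yields log [Cu²⁺(aq)] = −0.031, i.e. 0.93 M.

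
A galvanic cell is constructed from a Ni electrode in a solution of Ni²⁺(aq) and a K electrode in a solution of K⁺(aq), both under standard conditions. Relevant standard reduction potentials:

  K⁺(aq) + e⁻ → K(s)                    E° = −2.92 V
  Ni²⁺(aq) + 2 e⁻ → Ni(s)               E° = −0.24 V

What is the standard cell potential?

The Ni²⁺/Ni couple has the higher E°, so Ni ion is reduced (cathode) and K is oxidized (anode).
E°cell = E°(cathode) − E°(anode) = −0.24 − (−2.92) = +2.68 V.

+2.68 V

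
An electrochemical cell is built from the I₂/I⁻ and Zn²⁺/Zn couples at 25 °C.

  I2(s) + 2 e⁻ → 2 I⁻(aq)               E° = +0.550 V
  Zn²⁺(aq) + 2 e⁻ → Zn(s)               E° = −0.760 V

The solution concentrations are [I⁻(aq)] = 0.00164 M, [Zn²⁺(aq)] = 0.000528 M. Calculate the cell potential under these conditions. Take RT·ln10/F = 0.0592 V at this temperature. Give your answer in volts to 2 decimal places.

+1.57 V

The I₂/I⁻ couple has the more positive E°, so it is the cathode; Zn²⁺/Zn is the anode.
The standard potential is +0.550 − (−0.760) = +1.310 V and the balanced reaction transfers n = 2 electrons.
The balanced reaction is I2(s) + Zn(s) → 2 I⁻(aq) + Zn²⁺(aq), so Q = [I⁻(aq)]^2·[Zn²⁺(aq)] = 1.42×10^−9 and log Q = −8.848.
Applying E = E° − (RT ln10/nF)·log Q gives +1.310 − (0.0592/2)(−8.848) = +1.57 V.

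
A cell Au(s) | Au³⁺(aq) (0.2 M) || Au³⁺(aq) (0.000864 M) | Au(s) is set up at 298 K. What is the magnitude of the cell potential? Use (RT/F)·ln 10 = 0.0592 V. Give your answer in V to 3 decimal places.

For a concentration cell E°cell = 0, since both electrodes use the same couple.
The compartment with the higher Au³⁺(aq) concentration (0.2 M) acts as the cathode; ions are reduced there and produced at the dilute (0.000864 M) anode.
With n = 3, Ecell = −(0.0592/3)·log([dilute]/[conc]) = −(0.0592/3)·log(0.000864/0.2) = +0.047 V.

0.047 V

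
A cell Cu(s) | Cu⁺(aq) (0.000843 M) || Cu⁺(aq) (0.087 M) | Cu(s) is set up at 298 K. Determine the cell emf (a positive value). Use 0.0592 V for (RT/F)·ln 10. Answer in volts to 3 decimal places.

0.119 V

For a concentration cell E°cell = 0, since both electrodes use the same couple.
The compartment with the higher Cu⁺(aq) concentration (0.087 M) acts as the cathode; ions are reduced there and produced at the dilute (0.000843 M) anode.
With n = 1, Ecell = −(0.0592/1)·log([dilute]/[conc]) = −(0.0592/1)·log(0.000843/0.087) = +0.119 V.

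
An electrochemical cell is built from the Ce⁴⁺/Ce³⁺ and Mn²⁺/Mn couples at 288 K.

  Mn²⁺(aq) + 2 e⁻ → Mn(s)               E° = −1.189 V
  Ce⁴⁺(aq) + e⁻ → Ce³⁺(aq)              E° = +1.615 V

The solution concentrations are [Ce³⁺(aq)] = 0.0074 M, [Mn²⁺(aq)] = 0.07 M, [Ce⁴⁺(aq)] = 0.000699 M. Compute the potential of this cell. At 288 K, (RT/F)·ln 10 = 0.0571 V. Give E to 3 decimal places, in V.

Ce⁴⁺/Ce³⁺ is reduced (cathode, E° = +1.615 V) and Mn²⁺/Mn is oxidized (anode).
The standard potential is +1.615 − (−1.189) = +2.804 V and the balanced reaction transfers n = 2 electrons.
For the overall reaction 2 Ce⁴⁺(aq) + Mn(s) → 2 Ce³⁺(aq) + Mn²⁺(aq), Q = ([Ce³⁺(aq)]^2·[Mn²⁺(aq)]) / [Ce⁴⁺(aq)]^2 = 7.85, giving log Q = 0.895.
Applying E = E° − (RT ln10/nF)·log Q gives +2.804 − (0.0571/2)(0.895) = +2.778 V.

+2.778 V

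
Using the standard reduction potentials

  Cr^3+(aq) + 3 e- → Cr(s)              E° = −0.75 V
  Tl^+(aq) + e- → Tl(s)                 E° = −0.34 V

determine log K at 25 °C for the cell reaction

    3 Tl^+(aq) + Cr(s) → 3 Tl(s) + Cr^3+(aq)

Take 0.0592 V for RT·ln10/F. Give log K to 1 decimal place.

log K = 20.8

The Tl⁺/Tl couple is reduced (cathode); E°cell = −0.34 − (−0.75) = +0.41 V with n = 3.
At equilibrium E = 0, so log K = nE°cell / 0.0592 = (3)(+0.41) / 0.0592 = 20.8.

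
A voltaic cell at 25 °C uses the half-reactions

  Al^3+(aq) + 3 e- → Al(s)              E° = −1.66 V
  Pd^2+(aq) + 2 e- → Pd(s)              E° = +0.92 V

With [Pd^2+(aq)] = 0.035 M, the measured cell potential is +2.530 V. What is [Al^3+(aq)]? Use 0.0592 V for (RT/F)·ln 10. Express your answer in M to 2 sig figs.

With Pd²⁺/Pd at the cathode and Al³⁺/Al at the anode, E°cell = +0.92 − (−1.66) = +2.58 V (n = 6).
Since E = E° − (0.0592/n)·log Q, log Q = n(E° − E)/0.0592 = 5.068.
The balanced reaction is 3 Pd^2+(aq) + 2 Al(s) → 3 Pd(s) + 2 Al^3+(aq), so Q = [Al^3+(aq)]^2 / [Pd^2+(aq)]^3.
Solving for the unknown gives log [Al^3+(aq)] = 0.350, so [Al^3+(aq)] ≈ 2.2 M.

2.2 M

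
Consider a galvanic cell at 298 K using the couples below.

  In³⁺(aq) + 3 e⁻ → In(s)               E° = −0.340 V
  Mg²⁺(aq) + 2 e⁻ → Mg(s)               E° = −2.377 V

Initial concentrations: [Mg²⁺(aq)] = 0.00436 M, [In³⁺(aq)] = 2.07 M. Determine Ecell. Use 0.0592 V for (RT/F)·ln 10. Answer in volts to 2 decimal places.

+2.11 V

The In³⁺/In couple has the more positive E°, so it is the cathode; Mg²⁺/Mg is the anode.
E°cell = −0.340 − (−2.377) = +2.037 V, with n = 6 electrons transferred.
For the overall reaction 2 In³⁺(aq) + 3 Mg(s) → 2 In(s) + 3 Mg²⁺(aq), Q = [Mg²⁺(aq)]^3 / [In³⁺(aq)]^2 = 1.93×10^−8, giving log Q = −7.713.
E = E° − (0.0592/n)·log Q = +2.037 − (0.0592/6)(−7.713) = +2.11 V.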